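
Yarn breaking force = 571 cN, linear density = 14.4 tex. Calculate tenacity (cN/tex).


Formula: Tenacity = Breaking force / Linear density
Tenacity = 571 cN / 14.4 tex
Tenacity = 39.65 cN/tex

39.65 cN/tex


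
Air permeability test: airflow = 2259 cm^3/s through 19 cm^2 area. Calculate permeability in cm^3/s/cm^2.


Formula: Air Permeability = Airflow / Test Area
AP = 2259 cm^3/s / 19 cm^2
AP = 118.9 cm^3/s/cm^2

118.9 cm^3/s/cm^2


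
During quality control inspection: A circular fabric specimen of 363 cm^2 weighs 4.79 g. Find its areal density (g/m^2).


Formula: GSM = mass_g / area_m2
Step 1: Convert area: 363 cm^2 = 363 / 10000 = 0.0363 m^2
Step 2: GSM = 4.79 g / 0.0363 m^2 = 132.0 g/m^2

132.0 g/m^2


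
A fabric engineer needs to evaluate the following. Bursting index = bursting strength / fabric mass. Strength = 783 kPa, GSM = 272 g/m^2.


Formula: Bursting Index = Bursting Strength / Fabric GSM
BI = 783 kPa / 272 g/m^2
BI = 2.879 kPa/(g/m^2)

2.879 kPa/(g/m^2)


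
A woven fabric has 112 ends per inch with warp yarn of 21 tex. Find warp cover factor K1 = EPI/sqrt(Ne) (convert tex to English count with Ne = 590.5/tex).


Formula: K1 = EPI / sqrt(Ne), with Ne = 590.5 / tex_warp
Step 1: Ne = 590.5 / 21 = 28.119
Step 2: sqrt(Ne) = sqrt(28.119) = 5.3027
Step 3: K1 = 112 / 5.3027 = 21.1

21.1


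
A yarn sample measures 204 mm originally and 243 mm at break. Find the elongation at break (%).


Formula: Elongation (%) = ((L_break - L0) / L0) * 100
Step 1: Extension = 243 - 204 = 39 mm
Step 2: Elongation = (39 / 204) * 100
Step 3: Elongation = 0.191176 * 100 = 19.1176% ≈ 19.1%

19.1%


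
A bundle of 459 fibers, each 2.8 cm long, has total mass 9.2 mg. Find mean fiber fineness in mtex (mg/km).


Formula: fineness (mtex) = mass (mg) / total length (km) = (mass_mg / total_length_m) * 1000
Step 1: Convert fiber length: 2.8 cm = 0.028 m
Step 2: Total fiber length = 459 * 0.028 = 12.852 m
Step 3: Linear density = 9.2 mg / 12.852 m = 0.7158 mg/m
Step 4: fineness = 0.7158 * 1000 = 715.8 mtex

715.8 mtex


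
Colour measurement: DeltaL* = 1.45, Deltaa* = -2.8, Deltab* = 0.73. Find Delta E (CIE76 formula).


Formula: Delta E = sqrt(dL*^2 + da*^2 + db*^2)
Step 1: dL*^2 = 1.45^2 = 2.1025
Step 2: da*^2 = (-2.8)^2 = 7.84
Step 3: db*^2 = 0.73^2 = 0.5329
Step 4: Sum = 2.1025 + 7.84 + 0.5329 = 10.4754
Step 5: Delta E = sqrt(10.4754) = 3.24

3.24 Delta E


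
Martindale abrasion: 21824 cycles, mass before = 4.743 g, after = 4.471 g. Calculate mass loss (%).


Formula: Mass loss% = ((m_before - m_after) / m_before) * 100
Step 1: Mass loss = 4.743 - 4.471 = 0.272 g
Step 2: Ratio = 0.272 / 4.743 = 0.0573477
Step 3: Mass loss% = 0.0573477 * 100 = 5.73477% ≈ 5.73%

5.73%


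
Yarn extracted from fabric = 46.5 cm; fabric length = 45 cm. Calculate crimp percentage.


Formula: Crimp% = ((L_yarn - L_fabric) / L_fabric) * 100
Step 1: Extension = 46.5 - 45 = 1.5 cm
Step 2: Crimp% = (1.5 / 45) * 100
Step 3: Crimp% = 0.033333 * 100 = 3.3333% ≈ 3.3%

3.3%


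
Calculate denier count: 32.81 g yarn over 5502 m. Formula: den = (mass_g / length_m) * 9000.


Formula: den = (mass_g / length_m) * 9000
Substituting: den = (32.81 / 5502) * 9000
Intermediate: 32.81 / 5502 = 0.00596329 g/m
den = 0.00596329 * 9000 = 53.7 denier

53.7 denier


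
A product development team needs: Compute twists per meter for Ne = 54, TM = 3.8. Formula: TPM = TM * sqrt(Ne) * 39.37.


Formula: TPM = TM * sqrt(Ne) * 39.37
Step 1: sqrt(Ne) = sqrt(54) = 7.3485
Step 2: TM * sqrt(Ne) = 3.8 * 7.3485 = 27.9243
Step 3: TPM = 27.9243 * 39.37 = 1099 twists/m

1099 twists/m


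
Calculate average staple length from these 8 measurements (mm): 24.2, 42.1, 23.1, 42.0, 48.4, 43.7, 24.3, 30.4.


Formula: Mean = sum of lengths / count
Sum = 24.2 + 42.1 + 23.1 + 42.0 + 48.4 + 43.7 + 24.3 + 30.4
Sum = 278.2 mm
Mean = 278.2 / 8 = 34.78 mm

34.78 mm


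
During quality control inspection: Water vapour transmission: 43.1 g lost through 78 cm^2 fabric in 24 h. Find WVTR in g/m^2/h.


Formula: WVTR = mass_loss / (area * time)
Step 1: Convert area: 78 cm^2 = 0.0078 m^2
Step 2: WVTR = 43.1 g / (0.0078 m^2 * 24 h)
Step 3: WVTR = 43.1 / 0.1872 = 230.2 g/m^2/h

230.2 g/m^2/h


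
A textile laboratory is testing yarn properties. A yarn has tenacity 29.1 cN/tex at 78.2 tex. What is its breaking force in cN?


Formula: Breaking force = Tenacity * Linear density
F = 29.1 cN/tex * 78.2 tex
F = 2275.62 cN

2275.62 cN


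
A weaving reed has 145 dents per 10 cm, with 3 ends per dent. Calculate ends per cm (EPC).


Formula: EPC = (dents per 10 cm * ends per dent) / 10
Step 1: Total ends per 10 cm = 145 * 3 = 435
Step 2: EPC = 435 / 10 = 43.5 ends/cm

43.5 ends/cm


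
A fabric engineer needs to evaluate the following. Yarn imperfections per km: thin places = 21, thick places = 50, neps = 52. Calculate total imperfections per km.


Formula: Total = thin places + thick places + neps
Total = 21 + 50 + 52
Total = 123 imperfections/km

123 imperfections/km


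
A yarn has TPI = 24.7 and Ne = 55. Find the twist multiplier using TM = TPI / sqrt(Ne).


Formula: TM = TPI / sqrt(Ne)
Step 1: sqrt(Ne) = sqrt(55) = 7.4162
Step 2: TM = 24.7 / 7.4162 = 3.33

3.33 TM


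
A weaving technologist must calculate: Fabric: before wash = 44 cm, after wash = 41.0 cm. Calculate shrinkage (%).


Formula: Shrinkage% = ((L_before - L_after) / L_before) * 100
Step 1: Shrinkage = 44 - 41.0 = 3.0 cm
Step 2: Shrinkage% = (3.0 / 44) * 100
Step 3: Shrinkage% = 0.068182 * 100 = 6.8182% ≈ 6.8%

6.8%


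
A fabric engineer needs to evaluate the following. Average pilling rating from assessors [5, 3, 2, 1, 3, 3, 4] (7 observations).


Formula: Mean = sum / count
Sum = 5 + 3 + 2 + 1 + 3 + 3 + 4 = 21
Mean = 21 / 7 = 3.0

3.0


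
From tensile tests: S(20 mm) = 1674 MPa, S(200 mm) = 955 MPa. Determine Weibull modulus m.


Formula: m = ln(L1/L2) / ln(S2/S1)
Step 1: ln(L1/L2) = ln(20/200) = -2.30259
Step 2: S2/S1 = 955/1674 = 0.57049
Step 3: ln(S2/S1) = ln(0.57049) = -0.56126
Step 4: m = -2.30259 / -0.56126 = 4.10

4.10 (Weibull m)


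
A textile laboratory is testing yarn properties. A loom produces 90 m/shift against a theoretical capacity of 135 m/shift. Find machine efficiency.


Formula: Efficiency% = (Actual output / Theoretical output) * 100
Efficiency% = (90 / 135) * 100
Efficiency% = 0.666667 * 100 = 66.6667% ≈ 66.7%

66.7%


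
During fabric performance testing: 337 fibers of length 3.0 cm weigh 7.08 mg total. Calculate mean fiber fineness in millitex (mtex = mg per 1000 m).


Formula: fineness (mtex) = mass (mg) / total length (km) = (mass_mg / total_length_m) * 1000
Step 1: Convert fiber length: 3.0 cm = 0.03 m
Step 2: Total fiber length = 337 * 0.03 = 10.11 m
Step 3: Linear density = 7.08 mg / 10.11 m = 0.7003 mg/m
Step 4: fineness = 0.7003 * 1000 = 700.3 mtex

700.3 mtex


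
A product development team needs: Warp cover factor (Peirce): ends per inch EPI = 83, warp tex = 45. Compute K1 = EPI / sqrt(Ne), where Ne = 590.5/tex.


Formula: K1 = EPI / sqrt(Ne), with Ne = 590.5 / tex_warp
Step 1: Ne = 590.5 / 45 = 13.122
Step 2: sqrt(Ne) = sqrt(13.122) = 3.6224
Step 3: K1 = 83 / 3.6224 = 22.9

22.9


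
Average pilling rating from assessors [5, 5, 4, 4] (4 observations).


Formula: Mean = sum / count
Sum = 5 + 5 + 4 + 4 = 18
Mean = 18 / 4 = 4.5

4.5


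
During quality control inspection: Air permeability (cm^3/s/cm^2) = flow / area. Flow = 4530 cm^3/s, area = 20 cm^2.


Formula: Air Permeability = Airflow / Test Area
AP = 4530 cm^3/s / 20 cm^2
AP = 226.5 cm^3/s/cm^2

226.5 cm^3/s/cm^2


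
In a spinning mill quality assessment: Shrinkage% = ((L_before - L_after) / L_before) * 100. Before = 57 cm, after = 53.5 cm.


Formula: Shrinkage% = ((L_before - L_after) / L_before) * 100
Step 1: Shrinkage = 57 - 53.5 = 3.5 cm
Step 2: Shrinkage% = (3.5 / 57) * 100
Step 3: Shrinkage% = 0.061404 * 100 = 6.1404% ≈ 6.1%

6.1%


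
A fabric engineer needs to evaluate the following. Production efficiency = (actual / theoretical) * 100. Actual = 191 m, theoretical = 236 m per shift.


Formula: Efficiency% = (Actual output / Theoretical output) * 100
Efficiency% = (191 / 236) * 100
Efficiency% = 0.809322 * 100 = 80.9322% ≈ 80.9%

80.9%


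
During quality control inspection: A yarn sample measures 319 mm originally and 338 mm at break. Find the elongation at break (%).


Formula: Elongation (%) = ((L_break - L0) / L0) * 100
Step 1: Extension = 338 - 319 = 19 mm
Step 2: Elongation = (19 / 319) * 100
Step 3: Elongation = 0.059561 * 100 = 5.9561% ≈ 6.0%

6.0%


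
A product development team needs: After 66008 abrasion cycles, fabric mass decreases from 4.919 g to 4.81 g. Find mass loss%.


Formula: Mass loss% = ((m_before - m_after) / m_before) * 100
Step 1: Mass loss = 4.919 - 4.81 = 0.109 g
Step 2: Ratio = 0.109 / 4.919 = 0.022159
Step 3: Mass loss% = 0.022159 * 100 = 2.2159% ≈ 2.22%

2.22%


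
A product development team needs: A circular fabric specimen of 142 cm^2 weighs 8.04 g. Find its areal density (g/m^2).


Formula: GSM = mass_g / area_m2
Step 1: Convert area: 142 cm^2 = 142 / 10000 = 0.0142 m^2
Step 2: GSM = 8.04 g / 0.0142 m^2 = 566.2 g/m^2

566.2 g/m^2


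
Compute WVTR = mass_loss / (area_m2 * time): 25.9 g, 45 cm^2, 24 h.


Formula: WVTR = mass_loss / (area * time)
Step 1: Convert area: 45 cm^2 = 0.0045 m^2
Step 2: WVTR = 25.9 g / (0.0045 m^2 * 24 h)
Step 3: WVTR = 25.9 / 0.108 = 239.8 g/m^2/h

239.8 g/m^2/h


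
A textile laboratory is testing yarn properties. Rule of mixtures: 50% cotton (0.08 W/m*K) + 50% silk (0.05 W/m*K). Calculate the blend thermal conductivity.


Formula: Blend property = (fraction_A * property_A) + (fraction_B * property_B)
Step 1: Contribution A = 50/100 * 0.08 W/m*K = 0.04 W/m*K
Step 2: Contribution B = 50/100 * 0.05 W/m*K = 0.025 W/m*K
Step 3: Blend thermal conductivity = 0.04 + 0.025 = 0.065 W/m*K

0.065 W/m*K


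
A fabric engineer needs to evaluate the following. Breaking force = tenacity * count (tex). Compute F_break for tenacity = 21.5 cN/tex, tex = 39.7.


Formula: Breaking force = Tenacity * Linear density
F = 21.5 cN/tex * 39.7 tex
F = 853.55 cN

853.55 cN


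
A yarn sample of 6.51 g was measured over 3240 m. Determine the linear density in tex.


Formula: Tex = (mass_g / length_m) * 1000
Substituting: Tex = (6.51 / 3240) * 1000
Intermediate: 6.51 / 3240 = 0.00200926 g/m
Tex = 0.00200926 * 1000 = 2.01 tex

2.01 tex


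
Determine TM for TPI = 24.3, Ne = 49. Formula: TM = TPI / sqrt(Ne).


Formula: TM = TPI / sqrt(Ne)
Step 1: sqrt(Ne) = sqrt(49) = 7
Step 2: TM = 24.3 / 7 = 3.47

3.47 TM


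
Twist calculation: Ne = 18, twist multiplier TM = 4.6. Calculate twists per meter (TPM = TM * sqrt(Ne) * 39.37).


Formula: TPM = TM * sqrt(Ne) * 39.37
Step 1: sqrt(Ne) = sqrt(18) = 4.2426
Step 2: TM * sqrt(Ne) = 4.6 * 4.2426 = 19.516
Step 3: TPM = 19.516 * 39.37 = 768 twists/m

768 twists/m


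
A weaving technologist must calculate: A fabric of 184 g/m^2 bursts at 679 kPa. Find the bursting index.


Formula: Bursting Index = Bursting Strength / Fabric GSM
BI = 679 kPa / 184 g/m^2
BI = 3.690 kPa/(g/m^2)

3.690 kPa/(g/m^2)


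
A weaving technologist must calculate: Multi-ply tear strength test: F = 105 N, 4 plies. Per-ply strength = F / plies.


Formula: Per-ply strength = Total force / Number of plies
Per-ply = 105 N / 4
Per-ply = 26.25 N

26.25 N


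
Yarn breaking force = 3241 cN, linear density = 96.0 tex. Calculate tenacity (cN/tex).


Formula: Tenacity = Breaking force / Linear density
Tenacity = 3241 cN / 96.0 tex
Tenacity = 33.76 cN/tex

33.76 cN/tex


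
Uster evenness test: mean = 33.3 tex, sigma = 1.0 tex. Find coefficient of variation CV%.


Formula: CV% = (standard deviation / mean) * 100
Step 1: Ratio = 1.0 / 33.3 = 0.03003
Step 2: CV% = 0.03003 * 100 = 3.003% ≈ 3.0%

3.0%


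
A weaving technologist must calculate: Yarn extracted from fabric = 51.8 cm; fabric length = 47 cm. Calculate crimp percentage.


Formula: Crimp% = ((L_yarn - L_fabric) / L_fabric) * 100
Step 1: Extension = 51.8 - 47 = 4.8 cm
Step 2: Crimp% = (4.8 / 47) * 100
Step 3: Crimp% = 0.102128 * 100 = 10.2128% ≈ 10.2%

10.2%


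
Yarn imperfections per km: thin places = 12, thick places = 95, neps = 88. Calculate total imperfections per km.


Formula: Total = thin places + thick places + neps
Total = 12 + 95 + 88
Total = 195 imperfections/km

195 imperfections/km


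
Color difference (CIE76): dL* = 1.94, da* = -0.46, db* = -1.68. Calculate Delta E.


Formula: Delta E = sqrt(dL*^2 + da*^2 + db*^2)
Step 1: dL*^2 = 1.94^2 = 3.7636
Step 2: da*^2 = (-0.46)^2 = 0.2116
Step 3: db*^2 = (-1.68)^2 = 2.8224
Step 4: Sum = 3.7636 + 0.2116 + 2.8224 = 6.7976
Step 5: Delta E = sqrt(6.7976) = 2.61

2.61 Delta E


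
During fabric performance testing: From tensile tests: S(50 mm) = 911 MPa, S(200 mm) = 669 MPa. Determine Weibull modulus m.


Formula: m = ln(L1/L2) / ln(S2/S1)
Step 1: ln(L1/L2) = ln(50/200) = -1.38629
Step 2: S2/S1 = 669/911 = 0.73436
Step 3: ln(S2/S1) = ln(0.73436) = -0.30876
Step 4: m = -1.38629 / -0.30876 = 4.49

4.49 (Weibull m)


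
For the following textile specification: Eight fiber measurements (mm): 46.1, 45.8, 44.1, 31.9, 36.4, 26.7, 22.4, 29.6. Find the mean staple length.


Formula: Mean = sum of lengths / count
Sum = 46.1 + 45.8 + 44.1 + 31.9 + 36.4 + 26.7 + 22.4 + 29.6
Sum = 283.0 mm
Mean = 283.0 / 8 = 35.38 mm

35.38 mm


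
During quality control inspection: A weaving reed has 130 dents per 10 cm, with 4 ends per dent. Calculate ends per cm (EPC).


Formula: EPC = (dents per 10 cm * ends per dent) / 10
Step 1: Total ends per 10 cm = 130 * 4 = 520
Step 2: EPC = 520 / 10 = 52.0 ends/cm

52.0 ends/cm


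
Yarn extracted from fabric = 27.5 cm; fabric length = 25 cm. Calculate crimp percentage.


Formula: Crimp% = ((L_yarn - L_fabric) / L_fabric) * 100
Step 1: Extension = 27.5 - 25 = 2.5 cm
Step 2: Crimp% = (2.5 / 25) * 100
Step 3: Crimp% = 0.1 * 100 = 10.0%

10.0%


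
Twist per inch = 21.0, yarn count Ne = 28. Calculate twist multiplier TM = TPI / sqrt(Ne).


Formula: TM = TPI / sqrt(Ne)
Step 1: sqrt(Ne) = sqrt(28) = 5.2915
Step 2: TM = 21.0 / 5.2915 = 3.97

3.97 TM


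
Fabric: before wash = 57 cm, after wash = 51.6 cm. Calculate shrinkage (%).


Formula: Shrinkage% = ((L_before - L_after) / L_before) * 100
Step 1: Shrinkage = 57 - 51.6 = 5.4 cm
Step 2: Shrinkage% = (5.4 / 57) * 100
Step 3: Shrinkage% = 0.094737 * 100 = 9.4737% ≈ 9.5%

9.5%


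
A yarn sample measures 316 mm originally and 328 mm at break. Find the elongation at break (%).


Formula: Elongation (%) = ((L_break - L0) / L0) * 100
Step 1: Extension = 328 - 316 = 12 mm
Step 2: Elongation = (12 / 316) * 100
Step 3: Elongation = 0.037975 * 100 = 3.7975% ≈ 3.8%

3.8%


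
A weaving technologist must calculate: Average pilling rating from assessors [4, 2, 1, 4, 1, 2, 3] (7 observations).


Formula: Mean = sum / count
Sum = 4 + 2 + 1 + 4 + 1 + 2 + 3 = 17
Mean = 17 / 7 = 2.4

2.4


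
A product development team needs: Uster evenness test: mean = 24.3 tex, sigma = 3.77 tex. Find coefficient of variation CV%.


Formula: CV% = (standard deviation / mean) * 100
Step 1: Ratio = 3.77 / 24.3 = 0.155144
Step 2: CV% = 0.155144 * 100 = 15.5144% ≈ 15.5%

15.5%


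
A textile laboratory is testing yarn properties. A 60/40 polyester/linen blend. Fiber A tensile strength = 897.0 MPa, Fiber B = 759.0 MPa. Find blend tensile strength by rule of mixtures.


Formula: Blend property = (fraction_A * property_A) + (fraction_B * property_B)
Step 1: Contribution A = 60/100 * 897.0 MPa = 538.2 MPa
Step 2: Contribution B = 40/100 * 759.0 MPa = 303.6 MPa
Step 3: Blend tensile strength = 538.2 + 303.6 = 841.8 MPa

841.8 MPa


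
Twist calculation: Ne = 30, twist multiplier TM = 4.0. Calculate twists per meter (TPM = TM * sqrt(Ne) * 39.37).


Formula: TPM = TM * sqrt(Ne) * 39.37
Step 1: sqrt(Ne) = sqrt(30) = 5.4772
Step 2: TM * sqrt(Ne) = 4.0 * 5.4772 = 21.9088
Step 3: TPM = 21.9088 * 39.37 = 863 twists/m

863 twists/m


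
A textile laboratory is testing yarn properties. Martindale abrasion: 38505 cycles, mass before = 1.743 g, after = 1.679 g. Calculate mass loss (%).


Formula: Mass loss% = ((m_before - m_after) / m_before) * 100
Step 1: Mass loss = 1.743 - 1.679 = 0.064 g
Step 2: Ratio = 0.064 / 1.743 = 0.0367183
Step 3: Mass loss% = 0.0367183 * 100 = 3.67183% ≈ 3.67%

3.67%


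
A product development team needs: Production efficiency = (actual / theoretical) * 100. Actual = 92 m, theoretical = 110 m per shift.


Formula: Efficiency% = (Actual output / Theoretical output) * 100
Efficiency% = (92 / 110) * 100
Efficiency% = 0.836364 * 100 = 83.6364% ≈ 83.6%

83.6%


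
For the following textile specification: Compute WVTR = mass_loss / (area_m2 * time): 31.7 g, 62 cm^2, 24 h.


Formula: WVTR = mass_loss / (area * time)
Step 1: Convert area: 62 cm^2 = 0.0062 m^2
Step 2: WVTR = 31.7 g / (0.0062 m^2 * 24 h)
Step 3: WVTR = 31.7 / 0.1488 = 213.0 g/m^2/h

213.0 g/m^2/h


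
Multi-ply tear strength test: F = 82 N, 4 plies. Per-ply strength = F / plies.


Formula: Per-ply strength = Total force / Number of plies
Per-ply = 82 N / 4
Per-ply = 20.5 N

20.5 N


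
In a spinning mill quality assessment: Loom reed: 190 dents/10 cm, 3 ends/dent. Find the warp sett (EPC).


Formula: EPC = (dents per 10 cm * ends per dent) / 10
Step 1: Total ends per 10 cm = 190 * 3 = 570
Step 2: EPC = 570 / 10 = 57.0 ends/cm

57.0 ends/cm


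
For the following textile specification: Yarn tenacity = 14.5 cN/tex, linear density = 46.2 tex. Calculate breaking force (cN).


Formula: Breaking force = Tenacity * Linear density
F = 14.5 cN/tex * 46.2 tex
F = 669.90 cN

669.90 cN


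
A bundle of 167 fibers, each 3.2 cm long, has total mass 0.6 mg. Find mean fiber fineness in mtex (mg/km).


Formula: fineness (mtex) = mass (mg) / total length (km) = (mass_mg / total_length_m) * 1000
Step 1: Convert fiber length: 3.2 cm = 0.032 m
Step 2: Total fiber length = 167 * 0.032 = 5.344 m
Step 3: Linear density = 0.6 mg / 5.344 m = 0.1123 mg/m
Step 4: fineness = 0.1123 * 1000 = 112.3 mtex

112.3 mtex


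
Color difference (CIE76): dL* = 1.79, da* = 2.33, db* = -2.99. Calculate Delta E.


Formula: Delta E = sqrt(dL*^2 + da*^2 + db*^2)
Step 1: dL*^2 = 1.79^2 = 3.2041
Step 2: da*^2 = 2.33^2 = 5.4289
Step 3: db*^2 = (-2.99)^2 = 8.9401
Step 4: Sum = 3.2041 + 5.4289 + 8.9401 = 17.5731
Step 5: Delta E = sqrt(17.5731) = 4.19

4.19 Delta E


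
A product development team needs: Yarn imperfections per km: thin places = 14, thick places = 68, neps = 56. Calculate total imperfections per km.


Formula: Total = thin places + thick places + neps
Total = 14 + 68 + 56
Total = 138 imperfections/km

138 imperfections/km


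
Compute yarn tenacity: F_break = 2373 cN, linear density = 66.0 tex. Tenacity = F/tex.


Formula: Tenacity = Breaking force / Linear density
Tenacity = 2373 cN / 66.0 tex
Tenacity = 35.95 cN/tex

35.95 cN/tex


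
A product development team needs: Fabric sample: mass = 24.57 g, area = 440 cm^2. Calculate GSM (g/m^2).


Formula: GSM = mass_g / area_m2
Step 1: Convert area: 440 cm^2 = 440 / 10000 = 0.044 m^2
Step 2: GSM = 24.57 g / 0.044 m^2 = 558.4 g/m^2

558.4 g/m^2


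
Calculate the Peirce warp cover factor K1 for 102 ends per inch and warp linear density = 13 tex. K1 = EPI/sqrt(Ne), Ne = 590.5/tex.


Formula: K1 = EPI / sqrt(Ne), with Ne = 590.5 / tex_warp
Step 1: Ne = 590.5 / 13 = 45.423
Step 2: sqrt(Ne) = sqrt(45.423) = 6.7397
Step 3: K1 = 102 / 6.7397 = 15.1

15.1


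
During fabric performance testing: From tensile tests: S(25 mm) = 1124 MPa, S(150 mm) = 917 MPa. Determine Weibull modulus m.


Formula: m = ln(L1/L2) / ln(S2/S1)
Step 1: ln(L1/L2) = ln(25/150) = -1.79176
Step 2: S2/S1 = 917/1124 = 0.81584
Step 3: ln(S2/S1) = ln(0.81584) = -0.20354
Step 4: m = -1.79176 / -0.20354 = 8.80

8.80 (Weibull m)


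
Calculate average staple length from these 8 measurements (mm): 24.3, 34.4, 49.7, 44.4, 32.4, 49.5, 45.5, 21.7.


Formula: Mean = sum of lengths / count
Sum = 24.3 + 34.4 + 49.7 + 44.4 + 32.4 + 49.5 + 45.5 + 21.7
Sum = 301.9 mm
Mean = 301.9 / 8 = 37.74 mm

37.74 mm


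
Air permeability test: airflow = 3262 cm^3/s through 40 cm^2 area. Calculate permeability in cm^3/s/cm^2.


Formula: Air Permeability = Airflow / Test Area
AP = 3262 cm^3/s / 40 cm^2
AP = 81.6 cm^3/s/cm^2

81.6 cm^3/s/cm^2


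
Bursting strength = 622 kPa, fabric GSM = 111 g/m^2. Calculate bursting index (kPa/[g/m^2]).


Formula: Bursting Index = Bursting Strength / Fabric GSM
BI = 622 kPa / 111 g/m^2
BI = 5.604 kPa/(g/m^2)

5.604 kPa/(g/m^2)


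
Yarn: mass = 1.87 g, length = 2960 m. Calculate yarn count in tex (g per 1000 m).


Formula: Tex = (mass_g / length_m) * 1000
Substituting: Tex = (1.87 / 2960) * 1000
Intermediate: 1.87 / 2960 = 0.00063176 g/m
Tex = 0.00063176 * 1000 = 0.63 tex

0.63 tex


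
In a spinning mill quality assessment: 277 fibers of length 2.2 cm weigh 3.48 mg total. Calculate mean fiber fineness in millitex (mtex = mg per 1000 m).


Formula: fineness (mtex) = mass (mg) / total length (km) = (mass_mg / total_length_m) * 1000
Step 1: Convert fiber length: 2.2 cm = 0.022 m
Step 2: Total fiber length = 277 * 0.022 = 6.094 m
Step 3: Linear density = 3.48 mg / 6.094 m = 0.5711 mg/m
Step 4: fineness = 0.5711 * 1000 = 571.1 mtex

571.1 mtex


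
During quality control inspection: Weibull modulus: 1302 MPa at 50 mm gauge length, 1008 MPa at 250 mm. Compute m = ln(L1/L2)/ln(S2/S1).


Formula: m = ln(L1/L2) / ln(S2/S1)
Step 1: ln(L1/L2) = ln(50/250) = -1.60944
Step 2: S2/S1 = 1008/1302 = 0.77419
Step 3: ln(S2/S1) = ln(0.77419) = -0.25594
Step 4: m = -1.60944 / -0.25594 = 6.29

6.29 (Weibull m)


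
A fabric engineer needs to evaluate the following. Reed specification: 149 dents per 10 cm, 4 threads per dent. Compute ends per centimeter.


Formula: EPC = (dents per 10 cm * ends per dent) / 10
Step 1: Total ends per 10 cm = 149 * 4 = 596
Step 2: EPC = 596 / 10 = 59.6 ends/cm

59.6 ends/cm


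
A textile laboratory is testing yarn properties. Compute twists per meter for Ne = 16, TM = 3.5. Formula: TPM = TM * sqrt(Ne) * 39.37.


Formula: TPM = TM * sqrt(Ne) * 39.37
Step 1: sqrt(Ne) = sqrt(16) = 4
Step 2: TM * sqrt(Ne) = 3.5 * 4 = 14
Step 3: TPM = 14 * 39.37 = 551 twists/m

551 twists/m


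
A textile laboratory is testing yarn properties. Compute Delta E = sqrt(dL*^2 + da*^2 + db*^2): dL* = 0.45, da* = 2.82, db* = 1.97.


Formula: Delta E = sqrt(dL*^2 + da*^2 + db*^2)
Step 1: dL*^2 = 0.45^2 = 0.2025
Step 2: da*^2 = 2.82^2 = 7.9524
Step 3: db*^2 = 1.97^2 = 3.8809
Step 4: Sum = 0.2025 + 7.9524 + 3.8809 = 12.0358
Step 5: Delta E = sqrt(12.0358) = 3.47

3.47 Delta E


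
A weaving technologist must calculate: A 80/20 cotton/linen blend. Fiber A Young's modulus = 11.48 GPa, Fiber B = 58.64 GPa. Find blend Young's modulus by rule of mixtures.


Formula: Blend property = (fraction_A * property_A) + (fraction_B * property_B)
Step 1: Contribution A = 80/100 * 11.48 GPa = 9.184 GPa
Step 2: Contribution B = 20/100 * 58.64 GPa = 11.728 GPa
Step 3: Blend Young's modulus = 9.184 + 11.728 = 20.912 GPa

20.912 GPa


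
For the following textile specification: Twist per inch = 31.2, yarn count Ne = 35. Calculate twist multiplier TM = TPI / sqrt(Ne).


Formula: TM = TPI / sqrt(Ne)
Step 1: sqrt(Ne) = sqrt(35) = 5.9161
Step 2: TM = 31.2 / 5.9161 = 5.27

5.27 TM


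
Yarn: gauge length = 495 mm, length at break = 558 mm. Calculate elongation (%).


Formula: Elongation (%) = ((L_break - L0) / L0) * 100
Step 1: Extension = 558 - 495 = 63 mm
Step 2: Elongation = (63 / 495) * 100
Step 3: Elongation = 0.127273 * 100 = 12.7273% ≈ 12.7%

12.7%


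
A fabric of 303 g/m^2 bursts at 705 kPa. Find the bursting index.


Formula: Bursting Index = Bursting Strength / Fabric GSM
BI = 705 kPa / 303 g/m^2
BI = 2.327 kPa/(g/m^2)

2.327 kPa/(g/m^2)


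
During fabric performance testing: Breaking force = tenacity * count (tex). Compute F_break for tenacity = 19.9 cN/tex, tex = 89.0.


Formula: Breaking force = Tenacity * Linear density
F = 19.9 cN/tex * 89.0 tex
F = 1771.10 cN

1771.10 cN


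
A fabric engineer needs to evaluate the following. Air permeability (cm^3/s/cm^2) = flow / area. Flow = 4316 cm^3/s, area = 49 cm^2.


Formula: Air Permeability = Airflow / Test Area
AP = 4316 cm^3/s / 49 cm^2
AP = 88.1 cm^3/s/cm^2

88.1 cm^3/s/cm^2


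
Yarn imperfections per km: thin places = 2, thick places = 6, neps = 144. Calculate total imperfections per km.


Formula: Total = thin places + thick places + neps
Total = 2 + 6 + 144
Total = 152 imperfections/km

152 imperfections/km


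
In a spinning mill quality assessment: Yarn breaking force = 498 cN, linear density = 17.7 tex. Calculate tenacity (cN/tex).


Formula: Tenacity = Breaking force / Linear density
Tenacity = 498 cN / 17.7 tex
Tenacity = 28.14 cN/tex

28.14 cN/tex


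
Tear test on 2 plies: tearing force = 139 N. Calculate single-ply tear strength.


Formula: Per-ply strength = Total force / Number of plies
Per-ply = 139 N / 2
Per-ply = 69.5 N

69.5 N


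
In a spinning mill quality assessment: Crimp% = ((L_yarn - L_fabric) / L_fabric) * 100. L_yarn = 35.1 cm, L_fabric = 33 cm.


Formula: Crimp% = ((L_yarn - L_fabric) / L_fabric) * 100
Step 1: Extension = 35.1 - 33 = 2.1 cm
Step 2: Crimp% = (2.1 / 33) * 100
Step 3: Crimp% = 0.063636 * 100 = 6.3636% ≈ 6.4%

6.4%


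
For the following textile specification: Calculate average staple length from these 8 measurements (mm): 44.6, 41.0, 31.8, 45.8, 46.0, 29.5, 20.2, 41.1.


Formula: Mean = sum of lengths / count
Sum = 44.6 + 41.0 + 31.8 + 45.8 + 46.0 + 29.5 + 20.2 + 41.1
Sum = 300.0 mm
Mean = 300.0 / 8 = 37.50 mm

37.50 mm


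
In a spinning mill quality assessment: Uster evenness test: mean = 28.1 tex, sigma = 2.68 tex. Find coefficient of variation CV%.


Formula: CV% = (standard deviation / mean) * 100
Step 1: Ratio = 2.68 / 28.1 = 0.095374
Step 2: CV% = 0.095374 * 100 = 9.5374% ≈ 9.5%

9.5%


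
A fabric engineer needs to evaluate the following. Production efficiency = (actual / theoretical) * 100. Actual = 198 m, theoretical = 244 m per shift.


Formula: Efficiency% = (Actual output / Theoretical output) * 100
Efficiency% = (198 / 244) * 100
Efficiency% = 0.811475 * 100 = 81.1475% ≈ 81.1%

81.1%


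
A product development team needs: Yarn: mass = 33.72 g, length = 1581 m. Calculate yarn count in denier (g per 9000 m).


Formula: den = (mass_g / length_m) * 9000
Substituting: den = (33.72 / 1581) * 9000
Intermediate: 33.72 / 1581 = 0.02132827 g/m
den = 0.02132827 * 9000 = 192.0 denier

192.0 denier


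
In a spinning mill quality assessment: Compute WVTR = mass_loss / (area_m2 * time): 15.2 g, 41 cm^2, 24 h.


Formula: WVTR = mass_loss / (area * time)
Step 1: Convert area: 41 cm^2 = 0.0041 m^2
Step 2: WVTR = 15.2 g / (0.0041 m^2 * 24 h)
Step 3: WVTR = 15.2 / 0.0984 = 154.5 g/m^2/h

154.5 g/m^2/h


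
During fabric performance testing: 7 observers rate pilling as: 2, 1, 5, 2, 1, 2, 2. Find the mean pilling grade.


Formula: Mean = sum / count
Sum = 2 + 1 + 5 + 2 + 1 + 2 + 2 = 15
Mean = 15 / 7 = 2.1

2.1


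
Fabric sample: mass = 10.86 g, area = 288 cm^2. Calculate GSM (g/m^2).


Formula: GSM = mass_g / area_m2
Step 1: Convert area: 288 cm^2 = 288 / 10000 = 0.0288 m^2
Step 2: GSM = 10.86 g / 0.0288 m^2 = 377.1 g/m^2

377.1 g/m^2


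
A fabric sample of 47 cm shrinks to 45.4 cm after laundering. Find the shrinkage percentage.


Formula: Shrinkage% = ((L_before - L_after) / L_before) * 100
Step 1: Shrinkage = 47 - 45.4 = 1.6 cm
Step 2: Shrinkage% = (1.6 / 47) * 100
Step 3: Shrinkage% = 0.034043 * 100 = 3.4043% ≈ 3.4%

3.4%


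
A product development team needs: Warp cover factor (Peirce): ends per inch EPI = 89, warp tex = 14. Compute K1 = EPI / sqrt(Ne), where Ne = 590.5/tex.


Formula: K1 = EPI / sqrt(Ne), with Ne = 590.5 / tex_warp
Step 1: Ne = 590.5 / 14 = 42.179
Step 2: sqrt(Ne) = sqrt(42.179) = 6.4945
Step 3: K1 = 89 / 6.4945 = 13.7

13.7


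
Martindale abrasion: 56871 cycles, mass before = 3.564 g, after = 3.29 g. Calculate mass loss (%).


Formula: Mass loss% = ((m_before - m_after) / m_before) * 100
Step 1: Mass loss = 3.564 - 3.29 = 0.274 g
Step 2: Ratio = 0.274 / 3.564 = 0.0768799
Step 3: Mass loss% = 0.0768799 * 100 = 7.68799% ≈ 7.69%

7.69%


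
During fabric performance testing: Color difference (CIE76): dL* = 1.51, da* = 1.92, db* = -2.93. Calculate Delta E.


Formula: Delta E = sqrt(dL*^2 + da*^2 + db*^2)
Step 1: dL*^2 = 1.51^2 = 2.2801
Step 2: da*^2 = 1.92^2 = 3.6864
Step 3: db*^2 = (-2.93)^2 = 8.5849
Step 4: Sum = 2.2801 + 3.6864 + 8.5849 = 14.5514
Step 5: Delta E = sqrt(14.5514) = 3.81

3.81 Delta E


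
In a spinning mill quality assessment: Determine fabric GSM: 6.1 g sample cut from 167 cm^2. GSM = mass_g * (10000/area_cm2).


Formula: GSM = mass_g / area_m2
Step 1: Convert area: 167 cm^2 = 167 / 10000 = 0.0167 m^2
Step 2: GSM = 6.1 g / 0.0167 m^2 = 365.3 g/m^2

365.3 g/m^2


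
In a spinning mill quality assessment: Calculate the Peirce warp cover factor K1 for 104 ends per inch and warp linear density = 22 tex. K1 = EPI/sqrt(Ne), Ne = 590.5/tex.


Formula: K1 = EPI / sqrt(Ne), with Ne = 590.5 / tex_warp
Step 1: Ne = 590.5 / 22 = 26.841
Step 2: sqrt(Ne) = sqrt(26.841) = 5.1808
Step 3: K1 = 104 / 5.1808 = 20.1

20.1


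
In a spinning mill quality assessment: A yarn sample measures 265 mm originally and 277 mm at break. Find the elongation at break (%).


Formula: Elongation (%) = ((L_break - L0) / L0) * 100
Step 1: Extension = 277 - 265 = 12 mm
Step 2: Elongation = (12 / 265) * 100
Step 3: Elongation = 0.045283 * 100 = 4.5283% ≈ 4.5%

4.5%


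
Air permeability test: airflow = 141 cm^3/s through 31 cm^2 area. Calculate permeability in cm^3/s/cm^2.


Formula: Air Permeability = Airflow / Test Area
AP = 141 cm^3/s / 31 cm^2
AP = 4.5 cm^3/s/cm^2

4.5 cm^3/s/cm^2


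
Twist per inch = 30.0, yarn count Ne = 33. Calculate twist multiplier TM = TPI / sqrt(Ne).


Formula: TM = TPI / sqrt(Ne)
Step 1: sqrt(Ne) = sqrt(33) = 5.7446
Step 2: TM = 30.0 / 5.7446 = 5.22

5.22 TM


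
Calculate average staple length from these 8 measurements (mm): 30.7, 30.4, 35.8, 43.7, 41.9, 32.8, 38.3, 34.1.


Formula: Mean = sum of lengths / count
Sum = 30.7 + 30.4 + 35.8 + 43.7 + 41.9 + 32.8 + 38.3 + 34.1
Sum = 287.7 mm
Mean = 287.7 / 8 = 35.96 mm

35.96 mm


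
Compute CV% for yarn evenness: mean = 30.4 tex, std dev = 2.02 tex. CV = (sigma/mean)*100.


Formula: CV% = (standard deviation / mean) * 100
Step 1: Ratio = 2.02 / 30.4 = 0.066447
Step 2: CV% = 0.066447 * 100 = 6.6447% ≈ 6.6%

6.6%


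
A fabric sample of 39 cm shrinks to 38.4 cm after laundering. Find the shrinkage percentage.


Formula: Shrinkage% = ((L_before - L_after) / L_before) * 100
Step 1: Shrinkage = 39 - 38.4 = 0.6 cm
Step 2: Shrinkage% = (0.6 / 39) * 100
Step 3: Shrinkage% = 0.015385 * 100 = 1.5385% ≈ 1.5%

1.5%


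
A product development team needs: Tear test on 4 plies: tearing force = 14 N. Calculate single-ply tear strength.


Formula: Per-ply strength = Total force / Number of plies
Per-ply = 14 N / 4
Per-ply = 3.5 N

3.5 N


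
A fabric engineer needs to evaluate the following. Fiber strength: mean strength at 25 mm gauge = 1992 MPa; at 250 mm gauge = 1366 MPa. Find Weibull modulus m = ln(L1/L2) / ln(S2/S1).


Formula: m = ln(L1/L2) / ln(S2/S1)
Step 1: ln(L1/L2) = ln(25/250) = -2.30259
Step 2: S2/S1 = 1366/1992 = 0.68574
Step 3: ln(S2/S1) = ln(0.68574) = -0.37726
Step 4: m = -2.30259 / -0.37726 = 6.10

6.10 (Weibull m)


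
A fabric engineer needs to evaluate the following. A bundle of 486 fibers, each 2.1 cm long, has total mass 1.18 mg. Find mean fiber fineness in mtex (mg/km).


Formula: fineness (mtex) = mass (mg) / total length (km) = (mass_mg / total_length_m) * 1000
Step 1: Convert fiber length: 2.1 cm = 0.021 m
Step 2: Total fiber length = 486 * 0.021 = 10.206 m
Step 3: Linear density = 1.18 mg / 10.206 m = 0.1156 mg/m
Step 4: fineness = 0.1156 * 1000 = 115.6 mtex

115.6 mtex


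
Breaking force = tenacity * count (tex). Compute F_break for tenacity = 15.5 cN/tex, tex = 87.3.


Formula: Breaking force = Tenacity * Linear density
F = 15.5 cN/tex * 87.3 tex
F = 1353.15 cN

1353.15 cN


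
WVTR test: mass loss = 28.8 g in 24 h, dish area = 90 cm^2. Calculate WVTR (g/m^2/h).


Formula: WVTR = mass_loss / (area * time)
Step 1: Convert area: 90 cm^2 = 0.009 m^2
Step 2: WVTR = 28.8 g / (0.009 m^2 * 24 h)
Step 3: WVTR = 28.8 / 0.216 = 133.3 g/m^2/h

133.3 g/m^2/h


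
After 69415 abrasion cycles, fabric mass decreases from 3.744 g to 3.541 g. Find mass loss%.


Formula: Mass loss% = ((m_before - m_after) / m_before) * 100
Step 1: Mass loss = 3.744 - 3.541 = 0.203 g
Step 2: Ratio = 0.203 / 3.744 = 0.0542201
Step 3: Mass loss% = 0.0542201 * 100 = 5.42201% ≈ 5.42%

5.42%


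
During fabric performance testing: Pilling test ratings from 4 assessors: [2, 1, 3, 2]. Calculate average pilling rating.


Formula: Mean = sum / count
Sum = 2 + 1 + 3 + 2 = 8
Mean = 8 / 4 = 2.0

2.0


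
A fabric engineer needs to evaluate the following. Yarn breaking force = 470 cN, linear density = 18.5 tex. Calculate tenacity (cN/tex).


Formula: Tenacity = Breaking force / Linear density
Tenacity = 470 cN / 18.5 tex
Tenacity = 25.41 cN/tex

25.41 cN/tex


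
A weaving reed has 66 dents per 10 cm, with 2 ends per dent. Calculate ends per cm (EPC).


Formula: EPC = (dents per 10 cm * ends per dent) / 10
Step 1: Total ends per 10 cm = 66 * 2 = 132
Step 2: EPC = 132 / 10 = 13.2 ends/cm

13.2 ends/cm


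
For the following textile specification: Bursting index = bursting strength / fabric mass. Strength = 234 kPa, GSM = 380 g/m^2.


Formula: Bursting Index = Bursting Strength / Fabric GSM
BI = 234 kPa / 380 g/m^2
BI = 0.616 kPa/(g/m^2)

0.616 kPa/(g/m^2)


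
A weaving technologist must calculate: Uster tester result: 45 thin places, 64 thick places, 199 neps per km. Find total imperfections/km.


Formula: Total = thin places + thick places + neps
Total = 45 + 64 + 199
Total = 308 imperfections/km

308 imperfections/km


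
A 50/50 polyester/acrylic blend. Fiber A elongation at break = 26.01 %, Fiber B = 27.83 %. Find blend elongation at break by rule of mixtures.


Formula: Blend property = (fraction_A * property_A) + (fraction_B * property_B)
Step 1: Contribution A = 50/100 * 26.01 % = 13.005 %
Step 2: Contribution B = 50/100 * 27.83 % = 13.915 %
Step 3: Blend elongation at break = 13.005 + 13.915 = 26.92 %

26.92 %


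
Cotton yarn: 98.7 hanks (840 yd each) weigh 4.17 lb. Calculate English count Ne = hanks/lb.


Formula: Ne = hanks / mass_lb
Substituting: Ne = 98.7 / 4.17
Ne = 23.7

23.7 Ne


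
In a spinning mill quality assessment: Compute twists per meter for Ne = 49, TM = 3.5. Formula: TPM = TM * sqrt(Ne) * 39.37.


Formula: TPM = TM * sqrt(Ne) * 39.37
Step 1: sqrt(Ne) = sqrt(49) = 7
Step 2: TM * sqrt(Ne) = 3.5 * 7 = 24.5
Step 3: TPM = 24.5 * 39.37 = 965 twists/m

965 twists/m


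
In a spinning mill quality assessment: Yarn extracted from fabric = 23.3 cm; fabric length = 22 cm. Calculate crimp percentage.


Formula: Crimp% = ((L_yarn - L_fabric) / L_fabric) * 100
Step 1: Extension = 23.3 - 22 = 1.3 cm
Step 2: Crimp% = (1.3 / 22) * 100
Step 3: Crimp% = 0.059091 * 100 = 5.9091% ≈ 5.9%

5.9%


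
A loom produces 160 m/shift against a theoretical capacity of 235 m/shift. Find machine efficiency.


Formula: Efficiency% = (Actual output / Theoretical output) * 100
Efficiency% = (160 / 235) * 100
Efficiency% = 0.680851 * 100 = 68.0851% ≈ 68.1%

68.1%


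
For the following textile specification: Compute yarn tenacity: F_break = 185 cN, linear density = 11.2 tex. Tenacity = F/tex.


Formula: Tenacity = Breaking force / Linear density
Tenacity = 185 cN / 11.2 tex
Tenacity = 16.52 cN/tex

16.52 cN/tex


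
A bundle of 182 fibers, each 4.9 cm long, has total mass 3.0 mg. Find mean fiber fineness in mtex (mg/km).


Formula: fineness (mtex) = mass (mg) / total length (km) = (mass_mg / total_length_m) * 1000
Step 1: Convert fiber length: 4.9 cm = 0.049 m
Step 2: Total fiber length = 182 * 0.049 = 8.918 m
Step 3: Linear density = 3.0 mg / 8.918 m = 0.3364 mg/m
Step 4: fineness = 0.3364 * 1000 = 336.4 mtex

336.4 mtex


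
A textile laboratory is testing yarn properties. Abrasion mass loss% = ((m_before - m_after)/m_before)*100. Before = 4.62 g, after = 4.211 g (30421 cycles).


Formula: Mass loss% = ((m_before - m_after) / m_before) * 100
Step 1: Mass loss = 4.62 - 4.211 = 0.409 g
Step 2: Ratio = 0.409 / 4.62 = 0.0885281
Step 3: Mass loss% = 0.0885281 * 100 = 8.85281% ≈ 8.85%

8.85%


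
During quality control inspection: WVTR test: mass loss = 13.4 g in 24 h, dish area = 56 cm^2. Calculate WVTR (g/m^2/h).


Formula: WVTR = mass_loss / (area * time)
Step 1: Convert area: 56 cm^2 = 0.0056 m^2
Step 2: WVTR = 13.4 g / (0.0056 m^2 * 24 h)
Step 3: WVTR = 13.4 / 0.1344 = 99.7 g/m^2/h

99.7 g/m^2/h


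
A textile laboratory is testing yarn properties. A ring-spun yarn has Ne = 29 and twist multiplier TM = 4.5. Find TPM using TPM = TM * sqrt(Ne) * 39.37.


Formula: TPM = TM * sqrt(Ne) * 39.37
Step 1: sqrt(Ne) = sqrt(29) = 5.3852
Step 2: TM * sqrt(Ne) = 4.5 * 5.3852 = 24.2334
Step 3: TPM = 24.2334 * 39.37 = 954 twists/m

954 twists/m


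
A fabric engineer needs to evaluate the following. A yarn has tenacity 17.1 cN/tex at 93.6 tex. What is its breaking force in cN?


Formula: Breaking force = Tenacity * Linear density
F = 17.1 cN/tex * 93.6 tex
F = 1600.56 cN

1600.56 cN


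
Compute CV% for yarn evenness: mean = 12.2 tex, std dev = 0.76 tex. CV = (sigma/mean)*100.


Formula: CV% = (standard deviation / mean) * 100
Step 1: Ratio = 0.76 / 12.2 = 0.062295
Step 2: CV% = 0.062295 * 100 = 6.2295% ≈ 6.2%

6.2%


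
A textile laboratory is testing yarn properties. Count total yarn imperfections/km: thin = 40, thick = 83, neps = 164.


Formula: Total = thin places + thick places + neps
Total = 40 + 83 + 164
Total = 287 imperfections/km

287 imperfections/km


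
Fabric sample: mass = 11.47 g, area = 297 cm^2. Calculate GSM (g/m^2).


Formula: GSM = mass_g / area_m2
Step 1: Convert area: 297 cm^2 = 297 / 10000 = 0.0297 m^2
Step 2: GSM = 11.47 g / 0.0297 m^2 = 386.2 g/m^2

386.2 g/m^2


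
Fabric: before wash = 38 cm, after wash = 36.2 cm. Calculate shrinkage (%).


Formula: Shrinkage% = ((L_before - L_after) / L_before) * 100
Step 1: Shrinkage = 38 - 36.2 = 1.8 cm
Step 2: Shrinkage% = (1.8 / 38) * 100
Step 3: Shrinkage% = 0.047368 * 100 = 4.7368% ≈ 4.7%

4.7%


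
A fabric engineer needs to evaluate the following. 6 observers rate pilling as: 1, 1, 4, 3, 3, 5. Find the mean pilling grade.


Formula: Mean = sum / count
Sum = 1 + 1 + 4 + 3 + 3 + 5 = 17
Mean = 17 / 6 = 2.8

2.8


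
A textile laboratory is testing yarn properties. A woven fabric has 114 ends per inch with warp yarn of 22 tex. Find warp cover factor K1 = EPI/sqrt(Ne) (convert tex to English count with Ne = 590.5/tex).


Formula: K1 = EPI / sqrt(Ne), with Ne = 590.5 / tex_warp
Step 1: Ne = 590.5 / 22 = 26.841
Step 2: sqrt(Ne) = sqrt(26.841) = 5.1808
Step 3: K1 = 114 / 5.1808 = 22.0

22.0


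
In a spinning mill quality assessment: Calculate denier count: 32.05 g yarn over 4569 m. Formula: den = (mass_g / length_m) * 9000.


Formula: den = (mass_g / length_m) * 9000
Substituting: den = (32.05 / 4569) * 9000
Intermediate: 32.05 / 4569 = 0.00701466 g/m
den = 0.00701466 * 9000 = 63.1 denier

63.1 denier


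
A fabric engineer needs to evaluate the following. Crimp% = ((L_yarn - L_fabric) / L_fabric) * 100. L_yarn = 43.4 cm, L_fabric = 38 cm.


Formula: Crimp% = ((L_yarn - L_fabric) / L_fabric) * 100
Step 1: Extension = 43.4 - 38 = 5.4 cm
Step 2: Crimp% = (5.4 / 38) * 100
Step 3: Crimp% = 0.142105 * 100 = 14.2105% ≈ 14.2%

14.2%
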